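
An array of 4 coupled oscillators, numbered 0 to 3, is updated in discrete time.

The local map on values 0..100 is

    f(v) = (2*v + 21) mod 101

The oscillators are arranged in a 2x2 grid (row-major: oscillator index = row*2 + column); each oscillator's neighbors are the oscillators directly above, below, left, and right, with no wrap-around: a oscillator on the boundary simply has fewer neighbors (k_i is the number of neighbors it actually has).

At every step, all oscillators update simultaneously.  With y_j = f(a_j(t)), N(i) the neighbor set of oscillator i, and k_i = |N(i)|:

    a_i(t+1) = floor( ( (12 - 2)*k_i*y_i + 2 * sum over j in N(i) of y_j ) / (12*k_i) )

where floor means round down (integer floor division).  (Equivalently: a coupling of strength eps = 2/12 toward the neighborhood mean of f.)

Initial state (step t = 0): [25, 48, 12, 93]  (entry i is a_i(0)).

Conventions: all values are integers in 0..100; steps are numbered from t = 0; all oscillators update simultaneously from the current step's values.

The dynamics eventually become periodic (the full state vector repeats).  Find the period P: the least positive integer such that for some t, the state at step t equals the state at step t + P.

Answer: 8
Key observation: The state at step 58, [52, 52, 42, 42], reappears at step 66 — and no state repeats earlier — so the cycle the system enters has period 8.

Derivation:
t=0: [25, 48, 12, 93]
t=1: [64, 19, 43, 9]
t=2: [45, 56, 12, 37]
t=3: [14, 35, 46, 85]
t=4: [49, 87, 21, 83]
t=5: [28, 87, 61, 84]
t=6: [75, 92, 48, 84]
t=7: [59, 15, 26, 74]
t=8: [42, 51, 69, 67]
t=9: [10, 23, 53, 51]
t=10: [41, 61, 26, 26]
t=11: [11, 41, 67, 70]
t=12: [40, 10, 53, 54]
t=13: [5, 36, 24, 28]
t=14: [39, 86, 66, 77]
t=15: [94, 91, 57, 73]
t=16: [8, 6, 34, 57]
t=17: [41, 33, 80, 38]
t=18: [15, 80, 74, 94]
t=19: [54, 71, 61, 18]
t=20: [32, 58, 42, 56]
t=21: [74, 39, 13, 30]
t=22: [68, 94, 51, 79]
t=23: [49, 17, 29, 67]
t=24: [26, 51, 71, 56]
t=25: [67, 27, 60, 33]
t=26: [54, 74, 45, 82]
t=27: [29, 66, 17, 76]
t=28: [74, 55, 58, 68]
t=29: [62, 35, 40, 52]
t=30: [44, 81, 5, 27]
t=31: [16, 75, 32, 71]
t=32: [57, 67, 80, 64]
t=33: [39, 51, 73, 51]
t=34: [89, 28, 65, 25]
t=35: [92, 78, 55, 69]
t=36: [11, 68, 30, 57]
t=37: [47, 53, 73, 39]
t=38: [19, 31, 64, 90]
t=39: [60, 82, 53, 94]
t=40: [42, 73, 25, 15]
t=41: [14, 59, 63, 53]
t=42: [47, 37, 44, 28]
t=43: [20, 86, 14, 72]
t=44: [62, 87, 51, 65]
t=45: [46, 86, 26, 51]
t=46: [23, 79, 63, 32]
t=47: [66, 77, 51, 81]
t=48: [51, 72, 29, 76]
t=49: [30, 61, 73, 71]
t=50: [76, 46, 66, 60]
t=51: [65, 19, 52, 38]
t=52: [48, 61, 32, 87]
t=53: [23, 44, 80, 88]
t=54: [63, 20, 80, 87]
t=55: [50, 62, 78, 90]
t=56: [26, 46, 73, 93]
t=57: [67, 16, 61, 10]
t=58: [52, 52, 42, 42]
t=59: [22, 22, 5, 5]
t=60: [62, 62, 33, 33]
t=61: [47, 47, 83, 83]
t=62: [20, 20, 80, 80]
t=63: [62, 62, 78, 78]
t=64: [46, 46, 73, 73]
t=65: [16, 16, 61, 61]
t=66: [52, 52, 42, 42]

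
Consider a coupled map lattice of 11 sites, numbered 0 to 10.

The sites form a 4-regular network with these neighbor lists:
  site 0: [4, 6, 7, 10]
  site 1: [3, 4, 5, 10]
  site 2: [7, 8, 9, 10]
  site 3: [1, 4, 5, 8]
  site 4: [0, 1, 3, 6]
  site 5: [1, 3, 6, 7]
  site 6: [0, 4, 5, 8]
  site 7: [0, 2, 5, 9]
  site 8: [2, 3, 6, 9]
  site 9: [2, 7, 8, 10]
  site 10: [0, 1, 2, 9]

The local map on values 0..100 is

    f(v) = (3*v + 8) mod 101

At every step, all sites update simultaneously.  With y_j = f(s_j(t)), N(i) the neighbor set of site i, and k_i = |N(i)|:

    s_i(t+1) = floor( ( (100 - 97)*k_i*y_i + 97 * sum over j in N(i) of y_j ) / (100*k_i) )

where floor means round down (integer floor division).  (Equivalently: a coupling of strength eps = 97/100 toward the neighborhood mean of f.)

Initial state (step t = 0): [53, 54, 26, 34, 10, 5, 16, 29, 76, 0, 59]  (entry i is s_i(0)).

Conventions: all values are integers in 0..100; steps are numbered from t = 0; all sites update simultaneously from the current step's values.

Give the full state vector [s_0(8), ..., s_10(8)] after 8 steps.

Simulating step by step:
t=0: [53, 54, 26, 34, 10, 5, 16, 29, 76, 0, 59]
t=1: [68, 39, 56, 40, 49, 56, 40, 47, 39, 72, 58]
t=2: [51, 58, 44, 43, 22, 32, 40, 45, 37, 55, 34]
t=3: [38, 32, 35, 43, 51, 45, 38, 43, 42, 28, 61]
t=4: [50, 55, 61, 34, 21, 24, 38, 41, 40, 44, 33]
t=5: [32, 42, 27, 60, 40, 34, 57, 65, 39, 38, 62]
t=6: [48, 53, 36, 25, 49, 48, 17, 29, 67, 50, 38]
t=7: [57, 52, 44, 45, 64, 75, 41, 45, 52, 35, 46]
t=8: [54, 54, 40, 63, 54, 43, 66, 40, 31, 46, 47]

Answer: [54, 54, 40, 63, 54, 43, 66, 40, 31, 46, 47]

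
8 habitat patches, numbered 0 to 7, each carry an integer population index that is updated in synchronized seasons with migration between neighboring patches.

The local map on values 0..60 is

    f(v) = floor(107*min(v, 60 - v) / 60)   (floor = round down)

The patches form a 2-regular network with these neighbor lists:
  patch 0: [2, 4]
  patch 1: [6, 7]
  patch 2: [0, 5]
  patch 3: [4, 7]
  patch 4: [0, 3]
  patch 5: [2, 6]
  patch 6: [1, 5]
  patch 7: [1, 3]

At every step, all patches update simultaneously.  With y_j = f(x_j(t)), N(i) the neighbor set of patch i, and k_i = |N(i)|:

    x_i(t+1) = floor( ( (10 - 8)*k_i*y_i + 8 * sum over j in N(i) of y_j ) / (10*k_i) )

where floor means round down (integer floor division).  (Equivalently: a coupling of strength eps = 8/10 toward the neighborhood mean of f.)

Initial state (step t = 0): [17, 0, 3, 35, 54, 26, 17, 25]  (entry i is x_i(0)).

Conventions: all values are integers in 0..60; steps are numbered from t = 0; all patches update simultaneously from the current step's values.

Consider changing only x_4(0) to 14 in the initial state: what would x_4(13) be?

Simulating step by step:
t=0: [17, 0, 3, 35, 14, 26, 17, 25]
t=1: [17, 29, 31, 36, 34, 23, 24, 26]
t=2: [44, 45, 38, 45, 38, 45, 45, 46]
t=3: [36, 25, 29, 30, 29, 31, 26, 25]
t=4: [49, 44, 47, 48, 48, 49, 47, 47]
t=5: [21, 24, 19, 21, 20, 22, 23, 24]
t=6: [34, 41, 37, 38, 36, 37, 40, 40]
t=7: [42, 34, 43, 38, 42, 38, 36, 35]
t=8: [31, 43, 34, 38, 34, 36, 42, 42]
t=9: [47, 31, 46, 39, 45, 39, 35, 34]
t=10: [24, 46, 28, 36, 29, 34, 44, 44]
t=11: [48, 27, 45, 40, 43, 40, 33, 32]
t=12: [26, 48, 27, 38, 28, 36, 42, 43]
t=13: [48, 29, 44, 39, 43, 40, 31, 30]

Answer: x_4(13) = 43
Key observation: This trace re-runs the system from the modified initial state.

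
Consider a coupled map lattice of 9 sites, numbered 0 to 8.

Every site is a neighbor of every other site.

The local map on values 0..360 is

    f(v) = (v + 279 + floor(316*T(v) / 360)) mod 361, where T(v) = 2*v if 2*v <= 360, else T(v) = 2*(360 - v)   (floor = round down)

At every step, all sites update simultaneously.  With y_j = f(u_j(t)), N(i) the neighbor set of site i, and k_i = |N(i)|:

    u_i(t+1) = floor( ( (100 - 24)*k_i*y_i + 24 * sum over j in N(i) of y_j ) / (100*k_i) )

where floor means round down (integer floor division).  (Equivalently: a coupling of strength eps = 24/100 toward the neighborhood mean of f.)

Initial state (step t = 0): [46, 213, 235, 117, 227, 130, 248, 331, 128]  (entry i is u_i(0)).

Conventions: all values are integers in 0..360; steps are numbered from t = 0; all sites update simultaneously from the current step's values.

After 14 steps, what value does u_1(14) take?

Simulating step by step:
t=0: [46, 213, 235, 117, 227, 130, 248, 331, 128]
t=1: [67, 56, 43, 210, 47, 237, 36, 253, 232]
t=2: [94, 73, 46, 42, 54, 27, 32, 281, 30]
t=3: [163, 120, 66, 58, 82, 291, 38, 280, 34]
t=4: [42, 219, 110, 94, 142, 279, 54, 284, 46]
t=5: [70, 63, 207, 175, 271, 293, 94, 290, 78]
t=6: [127, 113, 70, 75, 299, 286, 176, 288, 143]
t=7: [257, 229, 142, 152, 298, 305, 92, 304, 289]
t=8: [333, 85, 299, 319, 310, 307, 199, 308, 316]
t=9: [288, 182, 307, 296, 301, 303, 99, 302, 298]
t=10: [317, 112, 307, 313, 310, 309, 213, 309, 311]
t=11: [300, 238, 305, 302, 303, 304, 94, 304, 303]
t=12: [308, 79, 305, 307, 307, 306, 202, 306, 307]
t=13: [303, 170, 304, 304, 304, 304, 98, 304, 304]
t=14: [307, 91, 307, 307, 307, 307, 210, 307, 307]

Answer: u_1(14) = 91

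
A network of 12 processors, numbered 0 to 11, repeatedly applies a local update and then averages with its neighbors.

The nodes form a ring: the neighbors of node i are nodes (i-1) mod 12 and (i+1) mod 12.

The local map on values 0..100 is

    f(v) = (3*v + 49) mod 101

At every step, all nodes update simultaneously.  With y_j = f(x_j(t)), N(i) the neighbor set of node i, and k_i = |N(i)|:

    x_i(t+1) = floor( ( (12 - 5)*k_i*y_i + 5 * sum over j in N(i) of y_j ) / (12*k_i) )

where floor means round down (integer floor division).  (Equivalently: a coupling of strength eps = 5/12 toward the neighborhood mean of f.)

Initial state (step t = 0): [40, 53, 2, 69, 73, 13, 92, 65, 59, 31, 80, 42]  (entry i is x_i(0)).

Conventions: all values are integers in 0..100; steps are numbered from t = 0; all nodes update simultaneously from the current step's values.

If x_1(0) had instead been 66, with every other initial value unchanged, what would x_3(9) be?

Simulating step by step:
t=0: [40, 66, 2, 69, 73, 13, 92, 65, 59, 31, 80, 42]
t=1: [64, 51, 52, 56, 68, 69, 39, 34, 31, 47, 74, 75]
t=2: [37, 8, 4, 20, 44, 55, 59, 51, 52, 74, 73, 64]
t=3: [57, 67, 52, 34, 50, 28, 16, 5, 16, 54, 61, 48]
t=4: [39, 32, 22, 50, 74, 59, 76, 77, 71, 31, 38, 63]
t=5: [54, 42, 37, 74, 65, 44, 65, 73, 59, 49, 52, 47]
t=6: [39, 57, 64, 61, 55, 64, 54, 52, 47, 61, 40, 54]
t=7: [43, 32, 32, 28, 21, 27, 14, 22, 58, 50, 47, 32]
t=8: [63, 50, 41, 30, 19, 38, 62, 31, 35, 80, 81, 60]
t=9: [47, 79, 69, 38, 23, 44, 40, 41, 57, 80, 76, 42]

Answer: x_3(9) = 38
Key observation: This trace re-runs the system from the modified initial state.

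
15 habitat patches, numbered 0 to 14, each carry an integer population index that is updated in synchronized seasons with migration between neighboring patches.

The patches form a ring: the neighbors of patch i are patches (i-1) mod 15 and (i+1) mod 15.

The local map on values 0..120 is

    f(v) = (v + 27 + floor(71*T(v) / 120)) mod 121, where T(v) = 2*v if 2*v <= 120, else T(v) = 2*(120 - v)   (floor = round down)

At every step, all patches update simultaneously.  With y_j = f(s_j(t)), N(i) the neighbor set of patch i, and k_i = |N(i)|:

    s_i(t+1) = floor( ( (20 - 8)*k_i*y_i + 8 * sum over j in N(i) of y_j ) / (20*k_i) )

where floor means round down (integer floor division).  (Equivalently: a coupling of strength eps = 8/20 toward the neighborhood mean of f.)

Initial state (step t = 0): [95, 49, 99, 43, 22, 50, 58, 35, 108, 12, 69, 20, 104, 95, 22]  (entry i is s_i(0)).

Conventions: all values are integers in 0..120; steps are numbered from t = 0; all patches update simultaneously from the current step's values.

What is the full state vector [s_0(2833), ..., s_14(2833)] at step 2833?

Answer: [31, 31, 31, 31, 31, 31, 30, 30, 30, 30, 30, 30, 30, 30, 30]
Key observation: The state at step 13, [31, 31, 31, 31, 31, 31, 30, 30, 30, 30, 30, 30, 30, 30, 30], reappears at step 17: the system is in a cycle of period 4 from step 13 on.  Therefore the state at step 2833 equals the state at step 13 + ((2833 - 13) mod 4) = 13, which is [31, 31, 31, 31, 31, 31, 30, 30, 30, 30, 30, 30, 30, 30, 30].

Derivation:
t=0: [95, 49, 99, 43, 22, 50, 58, 35, 108, 12, 69, 20, 104, 95, 22]
t=1: [35, 19, 43, 92, 72, 30, 42, 73, 48, 44, 45, 54, 36, 38, 57]
t=2: [81, 85, 91, 49, 45, 85, 96, 46, 13, 4, 7, 35, 89, 92, 60]
t=3: [33, 32, 27, 14, 11, 26, 25, 20, 41, 40, 52, 76, 45, 32, 35]
t=4: [99, 94, 81, 61, 58, 76, 79, 81, 106, 95, 41, 25, 28, 79, 100]
t=5: [29, 30, 33, 34, 33, 33, 33, 32, 29, 46, 91, 89, 75, 43, 29]
t=6: [90, 93, 98, 100, 99, 99, 98, 95, 74, 27, 26, 31, 50, 96, 96]
t=7: [30, 30, 29, 29, 29, 29, 29, 30, 43, 74, 85, 76, 33, 27, 30]
t=8: [92, 91, 90, 90, 90, 90, 90, 97, 97, 50, 32, 46, 83, 89, 90]
t=9: [31, 31, 31, 31, 31, 31, 30, 30, 27, 34, 61, 29, 26, 31, 31]
t=10: [94, 94, 94, 94, 94, 93, 92, 90, 89, 84, 59, 77, 86, 91, 94]
t=11: [30, 30, 30, 30, 30, 30, 30, 31, 31, 32, 33, 33, 32, 31, 30]
t=12: [92, 92, 92, 92, 92, 92, 92, 93, 94, 96, 98, 98, 96, 94, 92]
t=13: [31, 31, 31, 31, 31, 31, 30, 30, 30, 30, 30, 30, 30, 30, 30]
t=14: [93, 94, 94, 94, 94, 93, 92, 92, 92, 92, 92, 92, 92, 92, 92]
t=15: [30, 30, 30, 30, 30, 30, 30, 31, 31, 31, 31, 31, 31, 31, 30]
t=16: [92, 92, 92, 92, 92, 92, 92, 93, 94, 94, 94, 94, 94, 93, 92]
t=17: [31, 31, 31, 31, 31, 31, 30, 30, 30, 30, 30, 30, 30, 30, 30]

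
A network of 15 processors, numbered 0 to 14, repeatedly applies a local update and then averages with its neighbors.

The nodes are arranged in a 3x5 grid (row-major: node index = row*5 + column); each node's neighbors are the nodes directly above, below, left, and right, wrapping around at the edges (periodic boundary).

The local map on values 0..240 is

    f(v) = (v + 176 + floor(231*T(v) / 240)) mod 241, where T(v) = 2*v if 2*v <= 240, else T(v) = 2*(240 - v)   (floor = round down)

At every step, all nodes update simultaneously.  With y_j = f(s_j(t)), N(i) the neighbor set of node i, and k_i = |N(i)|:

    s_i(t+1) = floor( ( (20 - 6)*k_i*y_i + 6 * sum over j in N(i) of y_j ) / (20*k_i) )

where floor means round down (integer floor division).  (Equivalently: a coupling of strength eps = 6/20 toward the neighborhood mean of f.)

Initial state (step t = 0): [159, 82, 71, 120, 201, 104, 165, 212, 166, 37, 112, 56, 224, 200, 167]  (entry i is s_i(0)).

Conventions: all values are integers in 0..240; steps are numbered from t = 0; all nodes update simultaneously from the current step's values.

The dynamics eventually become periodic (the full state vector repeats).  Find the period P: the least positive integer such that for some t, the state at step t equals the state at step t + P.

Simulating step by step:
t=0: [159, 82, 71, 120, 201, 104, 165, 212, 166, 37, 112, 56, 224, 200, 167]
t=1: [53, 140, 145, 74, 154, 172, 55, 165, 38, 64, 40, 97, 181, 166, 37]
t=2: [87, 50, 45, 111, 39, 192, 102, 31, 53, 110, 80, 182, 178, 36, 44]
t=3: [171, 110, 72, 30, 55, 198, 204, 64, 70, 42, 170, 213, 189, 58, 64]
t=4: [208, 69, 130, 51, 99, 204, 186, 138, 120, 82, 225, 190, 198, 110, 122]
t=5: [199, 146, 59, 82, 194, 204, 201, 58, 54, 160, 182, 211, 171, 39, 75]
t=6: [198, 68, 115, 156, 193, 195, 187, 121, 89, 55, 217, 192, 201, 83, 145]
t=7: [206, 144, 50, 54, 178, 205, 202, 80, 161, 115, 187, 210, 182, 156, 66]
t=8: [195, 67, 95, 89, 196, 195, 192, 157, 27, 64, 212, 192, 194, 41, 126]
t=9: [208, 155, 189, 173, 193, 207, 196, 56, 37, 121, 191, 210, 189, 72, 71]
t=10: [191, 71, 198, 212, 199, 194, 189, 121, 69, 76, 210, 191, 205, 149, 146]
t=11: [211, 165, 193, 183, 193, 211, 202, 89, 126, 153, 192, 211, 182, 54, 58]
t=12: [188, 64, 201, 201, 193, 189, 192, 188, 66, 51, 206, 190, 212, 109, 113]
t=13: [213, 150, 204, 190, 193, 210, 212, 212, 129, 103, 195, 210, 190, 50, 55]
t=14: [188, 72, 195, 195, 208, 205, 186, 189, 80, 206, 203, 190, 206, 99, 122]
t=15: [213, 167, 210, 212, 194, 209, 216, 216, 183, 190, 198, 213, 210, 204, 93]
t=16: [186, 60, 186, 204, 213, 204, 182, 200, 220, 218, 209, 185, 201, 208, 209]
t=17: [210, 144, 212, 207, 201, 209, 216, 212, 196, 196, 206, 213, 212, 203, 202]
t=18: [189, 75, 187, 206, 210, 203, 184, 200, 212, 213, 205, 186, 200, 208, 210]
t=19: [213, 175, 215, 206, 203, 210, 218, 213, 201, 200, 209, 216, 213, 204, 202]
t=20: [202, 223, 201, 206, 208, 202, 198, 199, 209, 210, 202, 200, 199, 207, 209]
t=21: [208, 196, 209, 205, 204, 209, 210, 211, 203, 202, 209, 210, 211, 205, 203]
t=22: [204, 211, 203, 206, 207, 203, 202, 201, 208, 209, 203, 202, 201, 206, 208]
t=23: [207, 203, 208, 206, 205, 208, 209, 210, 204, 203, 208, 209, 210, 206, 204]
t=24: [205, 207, 204, 206, 207, 204, 203, 202, 207, 208, 204, 203, 202, 206, 207]
t=25: [206, 205, 207, 206, 205, 207, 208, 209, 205, 204, 207, 208, 209, 206, 205]
t=26: [206, 206, 204, 206, 206, 205, 204, 203, 206, 207, 205, 204, 203, 205, 206]
t=27: [206, 206, 207, 206, 205, 206, 207, 208, 206, 205, 206, 207, 208, 206, 206]
t=28: [206, 205, 205, 206, 206, 206, 205, 204, 205, 206, 205, 205, 204, 205, 206]
t=29: [206, 206, 207, 206, 206, 206, 207, 207, 206, 206, 206, 207, 207, 206, 206]
t=30: [206, 205, 205, 205, 206, 205, 205, 205, 205, 206, 205, 205, 205, 205, 206]
t=31: [206, 206, 207, 206, 206, 206, 207, 207, 206, 206, 206, 207, 207, 206, 206]

Answer: 2
Key observation: The state at step 29, [206, 206, 207, 206, 206, 206, 207, 207, 206, 206, 206, 207, 207, 206, 206], reappears at step 31 — and no state repeats earlier — so the cycle the system enters has period 2.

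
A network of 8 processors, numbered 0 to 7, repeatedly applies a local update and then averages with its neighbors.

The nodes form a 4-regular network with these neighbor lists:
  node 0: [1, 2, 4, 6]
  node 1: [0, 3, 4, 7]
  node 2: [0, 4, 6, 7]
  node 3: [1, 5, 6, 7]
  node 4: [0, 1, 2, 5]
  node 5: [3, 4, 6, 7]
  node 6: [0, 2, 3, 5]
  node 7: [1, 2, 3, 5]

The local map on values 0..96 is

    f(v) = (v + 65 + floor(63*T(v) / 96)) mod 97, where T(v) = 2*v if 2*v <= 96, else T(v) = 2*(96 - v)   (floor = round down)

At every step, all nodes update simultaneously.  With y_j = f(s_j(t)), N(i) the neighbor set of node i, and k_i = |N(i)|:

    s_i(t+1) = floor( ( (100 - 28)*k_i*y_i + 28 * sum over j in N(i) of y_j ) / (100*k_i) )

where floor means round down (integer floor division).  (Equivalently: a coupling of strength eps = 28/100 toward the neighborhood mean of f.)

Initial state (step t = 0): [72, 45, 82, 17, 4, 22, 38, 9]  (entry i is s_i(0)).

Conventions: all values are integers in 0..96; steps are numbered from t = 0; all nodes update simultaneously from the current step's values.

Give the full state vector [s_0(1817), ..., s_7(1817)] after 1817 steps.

Simulating step by step:
t=0: [72, 45, 82, 17, 4, 22, 38, 9]
t=1: [69, 68, 68, 21, 69, 28, 51, 72]
t=2: [72, 68, 72, 29, 69, 39, 69, 64]
t=3: [71, 69, 71, 44, 70, 59, 68, 69]
t=4: [71, 71, 71, 70, 72, 73, 71, 71]
t=5: [71, 71, 71, 71, 71, 71, 71, 71]
t=6: [71, 71, 71, 71, 71, 71, 71, 71]

Answer: [71, 71, 71, 71, 71, 71, 71, 71]
Key observation: The state at step 5, [71, 71, 71, 71, 71, 71, 71, 71], reappears at step 6: the system is in a cycle of period 1 from step 5 on.  Therefore the state at step 1817 equals the state at step 5 + ((1817 - 5) mod 1) = 5, which is [71, 71, 71, 71, 71, 71, 71, 71].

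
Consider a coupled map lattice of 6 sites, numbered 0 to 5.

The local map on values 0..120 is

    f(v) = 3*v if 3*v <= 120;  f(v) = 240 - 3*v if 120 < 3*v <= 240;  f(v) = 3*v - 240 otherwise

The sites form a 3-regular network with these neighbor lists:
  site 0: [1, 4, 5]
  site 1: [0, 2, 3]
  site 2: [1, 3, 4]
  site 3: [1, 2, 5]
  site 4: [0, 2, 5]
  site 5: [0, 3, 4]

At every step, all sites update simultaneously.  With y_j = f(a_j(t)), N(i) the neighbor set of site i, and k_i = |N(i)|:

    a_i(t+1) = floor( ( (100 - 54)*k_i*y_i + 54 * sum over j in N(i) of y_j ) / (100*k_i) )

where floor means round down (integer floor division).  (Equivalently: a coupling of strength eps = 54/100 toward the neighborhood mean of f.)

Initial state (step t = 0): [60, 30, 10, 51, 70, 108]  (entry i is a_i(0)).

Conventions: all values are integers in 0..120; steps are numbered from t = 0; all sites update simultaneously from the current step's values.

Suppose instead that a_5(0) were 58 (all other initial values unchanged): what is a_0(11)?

Simulating step by step:
t=0: [60, 30, 10, 51, 70, 58]
t=1: [61, 73, 51, 73, 41, 62]
t=2: [60, 39, 68, 38, 89, 59]
t=3: [64, 91, 63, 91, 41, 65]
t=4: [57, 38, 56, 38, 79, 56]
t=5: [65, 98, 74, 98, 39, 66]
t=6: [59, 45, 48, 45, 72, 58]
t=7: [64, 95, 86, 96, 51, 64]
t=8: [54, 41, 40, 42, 60, 55]
t=9: [81, 109, 107, 108, 76, 79]
t=10: [19, 70, 70, 69, 21, 19]
t=11: [53, 35, 36, 36, 54, 53]

Answer: a_0(11) = 53
Key observation: This trace re-runs the system from the modified initial state.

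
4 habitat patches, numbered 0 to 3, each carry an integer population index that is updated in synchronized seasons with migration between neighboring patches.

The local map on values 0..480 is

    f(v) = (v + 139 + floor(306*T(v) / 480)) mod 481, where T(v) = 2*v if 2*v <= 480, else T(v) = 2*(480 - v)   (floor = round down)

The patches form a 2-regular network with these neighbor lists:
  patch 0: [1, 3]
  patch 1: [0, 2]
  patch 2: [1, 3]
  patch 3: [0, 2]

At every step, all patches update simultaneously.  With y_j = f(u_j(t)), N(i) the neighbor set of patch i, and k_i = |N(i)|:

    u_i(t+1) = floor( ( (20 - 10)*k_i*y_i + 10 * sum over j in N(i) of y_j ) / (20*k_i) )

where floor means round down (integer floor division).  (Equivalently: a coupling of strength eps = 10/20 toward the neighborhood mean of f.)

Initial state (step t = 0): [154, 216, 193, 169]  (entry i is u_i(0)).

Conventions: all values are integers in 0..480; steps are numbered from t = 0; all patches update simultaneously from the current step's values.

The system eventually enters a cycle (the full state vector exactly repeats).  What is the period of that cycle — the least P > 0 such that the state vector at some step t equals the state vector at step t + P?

Simulating step by step:
t=0: [154, 216, 193, 169]
t=1: [51, 100, 96, 47]
t=2: [280, 336, 331, 275]
t=3: [189, 181, 181, 189]
t=4: [82, 73, 73, 82]
t=5: [320, 310, 310, 320]
t=6: [182, 183, 183, 182]
t=7: [72, 73, 73, 72]
t=8: [302, 304, 304, 302]
t=9: [186, 186, 186, 186]
t=10: [81, 81, 81, 81]
t=11: [323, 323, 323, 323]
t=12: [181, 181, 181, 181]
t=13: [69, 69, 69, 69]
t=14: [295, 295, 295, 295]
t=15: [188, 188, 188, 188]
t=16: [85, 85, 85, 85]
t=17: [332, 332, 332, 332]
t=18: [178, 178, 178, 178]
t=19: [62, 62, 62, 62]
t=20: [280, 280, 280, 280]
t=21: [193, 193, 193, 193]
t=22: [97, 97, 97, 97]
t=23: [359, 359, 359, 359]
t=24: [171, 171, 171, 171]
t=25: [47, 47, 47, 47]
t=26: [245, 245, 245, 245]
t=27: [202, 202, 202, 202]
t=28: [117, 117, 117, 117]
t=29: [405, 405, 405, 405]
t=30: [158, 158, 158, 158]
t=31: [17, 17, 17, 17]
t=32: [177, 177, 177, 177]
t=33: [60, 60, 60, 60]
t=34: [275, 275, 275, 275]
t=35: [194, 194, 194, 194]
t=36: [99, 99, 99, 99]
t=37: [364, 364, 364, 364]
t=38: [169, 169, 169, 169]
t=39: [42, 42, 42, 42]
t=40: [234, 234, 234, 234]
t=41: [190, 190, 190, 190]
t=42: [90, 90, 90, 90]
t=43: [343, 343, 343, 343]
t=44: [175, 175, 175, 175]
t=45: [56, 56, 56, 56]
t=46: [266, 266, 266, 266]
t=47: [196, 196, 196, 196]
t=48: [103, 103, 103, 103]
t=49: [373, 373, 373, 373]
t=50: [167, 167, 167, 167]
t=51: [37, 37, 37, 37]
t=52: [223, 223, 223, 223]
t=53: [165, 165, 165, 165]
t=54: [33, 33, 33, 33]
t=55: [214, 214, 214, 214]
t=56: [144, 144, 144, 144]
t=57: [466, 466, 466, 466]
t=58: [141, 141, 141, 141]
t=59: [459, 459, 459, 459]
t=60: [143, 143, 143, 143]
t=61: [464, 464, 464, 464]
t=62: [142, 142, 142, 142]
t=63: [462, 462, 462, 462]
t=64: [142, 142, 142, 142]

Answer: 2
Key observation: The state at step 62, [142, 142, 142, 142], reappears at step 64 — and no state repeats earlier — so the cycle the system enters has period 2.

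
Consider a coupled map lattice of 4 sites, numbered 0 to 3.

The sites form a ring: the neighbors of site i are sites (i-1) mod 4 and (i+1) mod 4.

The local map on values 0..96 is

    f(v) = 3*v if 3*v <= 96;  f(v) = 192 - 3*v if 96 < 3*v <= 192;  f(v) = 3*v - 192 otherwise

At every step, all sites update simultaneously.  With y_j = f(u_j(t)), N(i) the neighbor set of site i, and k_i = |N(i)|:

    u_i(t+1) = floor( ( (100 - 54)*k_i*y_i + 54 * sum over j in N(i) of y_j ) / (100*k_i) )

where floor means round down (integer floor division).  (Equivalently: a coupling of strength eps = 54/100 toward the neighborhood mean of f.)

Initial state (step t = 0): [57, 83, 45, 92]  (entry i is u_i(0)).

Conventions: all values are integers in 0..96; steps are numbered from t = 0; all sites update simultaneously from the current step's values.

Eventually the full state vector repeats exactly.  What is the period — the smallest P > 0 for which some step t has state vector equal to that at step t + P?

Answer: 16
Key observation: The state at step 39, [11, 11, 15, 15], reappears at step 55 — and no state repeats earlier — so the cycle the system enters has period 16.

Derivation:
t=0: [57, 83, 45, 92]
t=1: [47, 47, 64, 59]
t=2: [41, 37, 17, 20]
t=3: [69, 69, 61, 60]
t=4: [14, 13, 11, 12]
t=5: [39, 38, 35, 36]
t=6: [78, 79, 83, 82]
t=7: [46, 47, 52, 51]
t=8: [49, 47, 40, 42]
t=9: [52, 55, 64, 61]
t=10: [26, 22, 9, 13]
t=11: [64, 58, 40, 46]
t=12: [19, 27, 52, 44]
t=13: [64, 62, 54, 52]
t=14: [11, 10, 25, 24]
t=15: [42, 42, 62, 62]
t=16: [49, 49, 22, 22]
t=17: [50, 50, 60, 60]
t=18: [33, 33, 20, 20]
t=19: [84, 84, 68, 68]
t=20: [47, 47, 24, 24]
t=21: [56, 56, 66, 66]
t=22: [19, 19, 10, 10]
t=23: [49, 49, 37, 37]
t=24: [54, 54, 71, 71]
t=25: [27, 27, 23, 23]
t=26: [77, 77, 72, 72]
t=27: [34, 34, 28, 28]
t=28: [88, 88, 85, 85]
t=29: [69, 69, 65, 65]
t=30: [11, 11, 6, 6]
t=31: [28, 28, 22, 22]
t=32: [79, 79, 70, 70]
t=33: [37, 37, 25, 25]
t=34: [79, 79, 76, 76]
t=35: [42, 42, 38, 38]
t=36: [69, 69, 74, 74]
t=37: [19, 19, 25, 25]
t=38: [61, 61, 70, 70]
t=39: [11, 11, 15, 15]
t=40: [36, 36, 41, 41]
t=41: [79, 79, 73, 73]
t=42: [40, 40, 31, 31]
t=43: [77, 77, 87, 87]
t=44: [47, 47, 60, 60]
t=45: [40, 40, 22, 22]
t=46: [70, 70, 67, 67]
t=47: [15, 15, 11, 11]
t=48: [41, 41, 36, 36]
t=49: [73, 73, 79, 79]
t=50: [31, 31, 40, 40]
t=51: [87, 87, 77, 77]
t=52: [60, 60, 47, 47]
t=53: [22, 22, 40, 40]
t=54: [67, 67, 70, 70]
t=55: [11, 11, 15, 15]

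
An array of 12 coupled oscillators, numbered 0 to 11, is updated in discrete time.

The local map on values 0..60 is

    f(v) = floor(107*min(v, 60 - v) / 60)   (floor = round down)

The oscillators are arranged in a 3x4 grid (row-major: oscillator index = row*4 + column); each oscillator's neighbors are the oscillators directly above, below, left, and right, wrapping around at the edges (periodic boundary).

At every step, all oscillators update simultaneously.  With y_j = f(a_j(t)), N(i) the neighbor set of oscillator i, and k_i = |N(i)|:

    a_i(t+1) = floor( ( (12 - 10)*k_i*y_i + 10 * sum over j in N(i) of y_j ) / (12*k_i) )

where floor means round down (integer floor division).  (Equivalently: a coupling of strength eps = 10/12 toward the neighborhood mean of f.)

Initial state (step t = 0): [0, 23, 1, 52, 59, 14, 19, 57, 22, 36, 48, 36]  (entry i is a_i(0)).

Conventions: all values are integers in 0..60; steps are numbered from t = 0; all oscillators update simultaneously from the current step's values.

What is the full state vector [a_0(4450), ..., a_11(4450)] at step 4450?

Answer: [41, 41, 41, 41, 41, 41, 41, 41, 41, 41, 41, 41]
Key observation: The state at step 16, [33, 33, 33, 33, 33, 33, 33, 33, 33, 33, 33, 33], reappears at step 21: the system is in a cycle of period 5 from step 16 on.  Therefore the state at step 4450 equals the state at step 16 + ((4450 - 16) mod 5) = 20, which is [41, 41, 41, 41, 41, 41, 41, 41, 41, 41, 41, 41].

Derivation:
t=0: [0, 23, 1, 52, 59, 14, 19, 57, 22, 36, 48, 36]
t=1: [19, 20, 22, 12, 14, 28, 16, 19, 24, 33, 28, 23]
t=2: [30, 41, 34, 33, 36, 36, 40, 29, 37, 44, 40, 37]
t=3: [43, 40, 39, 47, 45, 35, 42, 43, 41, 36, 37, 43]
t=4: [29, 37, 33, 30, 32, 35, 37, 28, 32, 38, 36, 31]
t=5: [48, 44, 44, 50, 48, 42, 44, 48, 47, 43, 44, 48]
t=6: [22, 27, 25, 21, 23, 27, 27, 21, 23, 28, 26, 22]
t=7: [41, 45, 44, 39, 41, 46, 44, 40, 41, 46, 45, 40]
t=8: [32, 27, 29, 33, 31, 27, 28, 33, 31, 26, 28, 33]
t=9: [49, 48, 48, 48, 49, 48, 49, 48, 48, 48, 48, 48]
t=10: [20, 20, 20, 20, 20, 20, 20, 20, 20, 21, 20, 21]
t=11: [35, 35, 35, 35, 35, 35, 35, 35, 35, 35, 35, 35]
t=12: [44, 44, 44, 44, 44, 44, 44, 44, 44, 44, 44, 44]
t=13: [28, 28, 28, 28, 28, 28, 28, 28, 28, 28, 28, 28]
t=14: [49, 49, 49, 49, 49, 49, 49, 49, 49, 49, 49, 49]
t=15: [19, 19, 19, 19, 19, 19, 19, 19, 19, 19, 19, 19]
t=16: [33, 33, 33, 33, 33, 33, 33, 33, 33, 33, 33, 33]
t=17: [48, 48, 48, 48, 48, 48, 48, 48, 48, 48, 48, 48]
t=18: [21, 21, 21, 21, 21, 21, 21, 21, 21, 21, 21, 21]
t=19: [37, 37, 37, 37, 37, 37, 37, 37, 37, 37, 37, 37]
t=20: [41, 41, 41, 41, 41, 41, 41, 41, 41, 41, 41, 41]
t=21: [33, 33, 33, 33, 33, 33, 33, 33, 33, 33, 33, 33]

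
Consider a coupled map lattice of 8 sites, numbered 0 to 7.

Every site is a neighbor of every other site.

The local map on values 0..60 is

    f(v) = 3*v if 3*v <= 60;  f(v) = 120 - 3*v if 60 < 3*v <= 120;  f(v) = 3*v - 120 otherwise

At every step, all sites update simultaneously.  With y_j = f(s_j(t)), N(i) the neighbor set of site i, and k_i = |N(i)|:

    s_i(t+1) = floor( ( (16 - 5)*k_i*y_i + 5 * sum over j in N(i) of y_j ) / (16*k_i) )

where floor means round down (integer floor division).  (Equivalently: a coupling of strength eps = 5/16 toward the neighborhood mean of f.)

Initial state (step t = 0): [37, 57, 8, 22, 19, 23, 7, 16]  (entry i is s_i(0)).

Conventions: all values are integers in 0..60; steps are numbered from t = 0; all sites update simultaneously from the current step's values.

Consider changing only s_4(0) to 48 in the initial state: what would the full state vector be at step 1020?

Simulating step by step:
t=0: [37, 57, 8, 22, 48, 23, 7, 16]
t=1: [18, 45, 28, 47, 28, 45, 26, 43]
t=2: [44, 19, 33, 23, 33, 19, 37, 15]
t=3: [19, 48, 25, 44, 25, 48, 17, 41]
t=4: [48, 27, 40, 19, 40, 27, 44, 13]
t=5: [24, 34, 9, 46, 9, 34, 17, 34]
t=6: [40, 21, 27, 21, 27, 21, 42, 21]
t=7: [13, 50, 39, 50, 39, 50, 17, 50]
t=8: [34, 28, 11, 28, 11, 28, 42, 28]
t=9: [22, 33, 31, 33, 31, 33, 14, 33]
t=10: [45, 23, 27, 23, 27, 23, 37, 23]
t=11: [23, 46, 38, 46, 38, 46, 19, 46]
t=12: [41, 20, 12, 20, 12, 20, 45, 20]
t=13: [16, 53, 37, 53, 37, 53, 24, 53]
t=14: [42, 37, 17, 37, 17, 37, 42, 37]
t=15: [10, 12, 39, 12, 39, 12, 10, 12]
t=16: [28, 32, 11, 32, 11, 32, 28, 32]
t=17: [33, 25, 31, 25, 31, 25, 33, 25]
t=18: [25, 41, 29, 41, 29, 41, 25, 41]
t=19: [36, 9, 28, 9, 28, 9, 36, 9]
t=20: [16, 26, 32, 26, 32, 26, 16, 26]
t=21: [44, 40, 29, 40, 29, 40, 44, 40]
t=22: [11, 4, 25, 4, 25, 4, 11, 4]
t=23: [30, 16, 38, 16, 38, 16, 30, 16]
t=24: [31, 42, 15, 42, 15, 42, 31, 42]
t=25: [24, 11, 36, 11, 36, 11, 24, 11]
t=26: [42, 32, 18, 32, 18, 32, 42, 32]
t=27: [13, 25, 44, 25, 44, 25, 13, 25]
t=28: [37, 41, 20, 41, 20, 41, 37, 41]
t=29: [12, 8, 45, 8, 45, 8, 12, 8]
t=30: [31, 24, 18, 24, 18, 24, 31, 24]
t=31: [33, 46, 50, 46, 50, 46, 33, 46]
t=32: [21, 19, 27, 19, 27, 19, 21, 19]
t=33: [55, 55, 43, 55, 43, 55, 55, 55]
t=34: [41, 41, 18, 41, 18, 41, 41, 41]
t=35: [7, 7, 40, 7, 40, 7, 7, 7]
t=36: [19, 19, 5, 19, 5, 19, 19, 19]
t=37: [53, 53, 26, 53, 26, 53, 53, 53]
t=38: [39, 39, 41, 39, 41, 39, 39, 39]
t=39: [3, 3, 3, 3, 3, 3, 3, 3]
t=40: [9, 9, 9, 9, 9, 9, 9, 9]
t=41: [27, 27, 27, 27, 27, 27, 27, 27]
t=42: [39, 39, 39, 39, 39, 39, 39, 39]
t=43: [3, 3, 3, 3, 3, 3, 3, 3]

Answer: [9, 9, 9, 9, 9, 9, 9, 9]
Key observation: The state at step 39, [3, 3, 3, 3, 3, 3, 3, 3], reappears at step 43: the system is in a cycle of period 4 from step 39 on.  Therefore the state at step 1020 equals the state at step 39 + ((1020 - 39) mod 4) = 40, which is [9, 9, 9, 9, 9, 9, 9, 9].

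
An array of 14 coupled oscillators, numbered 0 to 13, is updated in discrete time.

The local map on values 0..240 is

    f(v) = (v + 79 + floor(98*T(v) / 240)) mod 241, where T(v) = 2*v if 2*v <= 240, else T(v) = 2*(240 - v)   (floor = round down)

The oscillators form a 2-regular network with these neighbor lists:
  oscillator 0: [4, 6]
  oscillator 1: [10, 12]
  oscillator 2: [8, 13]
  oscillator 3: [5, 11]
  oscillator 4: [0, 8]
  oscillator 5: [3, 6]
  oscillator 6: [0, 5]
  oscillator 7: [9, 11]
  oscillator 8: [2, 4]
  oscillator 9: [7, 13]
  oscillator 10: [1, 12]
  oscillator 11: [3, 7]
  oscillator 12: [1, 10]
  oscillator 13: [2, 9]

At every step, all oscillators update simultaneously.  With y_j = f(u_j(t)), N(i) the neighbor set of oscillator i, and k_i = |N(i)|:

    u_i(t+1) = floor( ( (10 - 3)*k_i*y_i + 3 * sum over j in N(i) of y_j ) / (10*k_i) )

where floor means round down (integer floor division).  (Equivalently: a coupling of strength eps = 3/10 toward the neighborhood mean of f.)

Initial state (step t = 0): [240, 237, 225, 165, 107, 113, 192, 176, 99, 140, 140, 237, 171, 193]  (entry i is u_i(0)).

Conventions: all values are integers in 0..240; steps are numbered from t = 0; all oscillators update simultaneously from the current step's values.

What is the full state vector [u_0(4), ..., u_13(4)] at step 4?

Answer: [198, 205, 197, 202, 190, 199, 201, 205, 189, 204, 204, 205, 205, 203]

Derivation:
t=0: [240, 237, 225, 165, 107, 113, 192, 176, 99, 140, 140, 237, 171, 193]
t=1: [69, 72, 65, 62, 36, 50, 66, 66, 27, 61, 62, 73, 65, 68]
t=2: [194, 204, 187, 190, 150, 176, 194, 198, 140, 192, 194, 206, 197, 199]
t=3: [67, 70, 66, 68, 61, 66, 68, 70, 60, 69, 69, 70, 70, 69]
t=4: [198, 205, 197, 202, 190, 199, 201, 205, 189, 204, 204, 205, 205, 203]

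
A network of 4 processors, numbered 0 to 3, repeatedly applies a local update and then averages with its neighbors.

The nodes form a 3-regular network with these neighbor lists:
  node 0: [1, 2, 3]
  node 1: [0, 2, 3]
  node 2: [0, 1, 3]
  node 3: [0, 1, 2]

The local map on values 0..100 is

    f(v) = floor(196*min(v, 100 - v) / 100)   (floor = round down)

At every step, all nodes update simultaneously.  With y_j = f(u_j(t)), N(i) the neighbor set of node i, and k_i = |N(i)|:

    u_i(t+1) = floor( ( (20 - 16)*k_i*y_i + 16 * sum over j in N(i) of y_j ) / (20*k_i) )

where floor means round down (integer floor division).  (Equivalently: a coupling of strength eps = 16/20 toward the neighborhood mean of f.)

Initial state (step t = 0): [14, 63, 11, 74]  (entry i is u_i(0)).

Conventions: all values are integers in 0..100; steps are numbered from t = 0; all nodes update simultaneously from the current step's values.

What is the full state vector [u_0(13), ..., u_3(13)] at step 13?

Simulating step by step:
t=0: [14, 63, 11, 74]
t=1: [43, 40, 43, 42]
t=2: [81, 82, 81, 82]
t=3: [35, 36, 35, 36]
t=4: [69, 68, 69, 68]
t=5: [61, 60, 61, 60]
t=6: [77, 76, 77, 76]
t=7: [46, 45, 46, 45]
t=8: [88, 89, 88, 89]
t=9: [21, 22, 21, 22]
t=10: [42, 41, 42, 41]
t=11: [80, 81, 80, 81]
t=12: [37, 38, 37, 38]
t=13: [73, 72, 73, 72]

Answer: [73, 72, 73, 72]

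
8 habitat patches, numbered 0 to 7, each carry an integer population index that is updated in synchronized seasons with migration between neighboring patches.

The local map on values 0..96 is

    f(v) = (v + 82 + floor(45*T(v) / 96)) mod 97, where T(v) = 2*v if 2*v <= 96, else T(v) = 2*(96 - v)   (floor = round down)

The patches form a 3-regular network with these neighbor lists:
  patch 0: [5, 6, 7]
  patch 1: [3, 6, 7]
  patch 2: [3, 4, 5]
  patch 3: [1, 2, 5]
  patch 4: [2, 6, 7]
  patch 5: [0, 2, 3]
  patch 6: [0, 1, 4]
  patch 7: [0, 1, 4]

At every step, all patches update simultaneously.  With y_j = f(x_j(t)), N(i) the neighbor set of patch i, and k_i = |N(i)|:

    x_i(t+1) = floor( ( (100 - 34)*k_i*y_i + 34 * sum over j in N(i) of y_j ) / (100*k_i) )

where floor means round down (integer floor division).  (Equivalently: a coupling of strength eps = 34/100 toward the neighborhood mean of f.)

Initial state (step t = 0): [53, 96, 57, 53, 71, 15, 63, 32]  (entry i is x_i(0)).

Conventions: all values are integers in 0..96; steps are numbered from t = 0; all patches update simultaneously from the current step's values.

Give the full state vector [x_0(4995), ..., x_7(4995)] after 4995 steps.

Answer: [79, 79, 79, 79, 79, 79, 79, 79]
Key observation: The state at step 4, [79, 79, 79, 79, 79, 79, 79, 79], reappears at step 5: the system is in a cycle of period 1 from step 4 on.  Therefore the state at step 4995 equals the state at step 4 + ((4995 - 4) mod 1) = 4, which is [79, 79, 79, 79, 79, 79, 79, 79].

Derivation:
t=0: [53, 96, 57, 53, 71, 15, 63, 32]
t=1: [67, 76, 70, 71, 75, 35, 78, 57]
t=2: [75, 78, 75, 75, 78, 61, 79, 78]
t=3: [78, 79, 78, 78, 79, 78, 79, 79]
t=4: [79, 79, 79, 79, 79, 79, 79, 79]
t=5: [79, 79, 79, 79, 79, 79, 79, 79]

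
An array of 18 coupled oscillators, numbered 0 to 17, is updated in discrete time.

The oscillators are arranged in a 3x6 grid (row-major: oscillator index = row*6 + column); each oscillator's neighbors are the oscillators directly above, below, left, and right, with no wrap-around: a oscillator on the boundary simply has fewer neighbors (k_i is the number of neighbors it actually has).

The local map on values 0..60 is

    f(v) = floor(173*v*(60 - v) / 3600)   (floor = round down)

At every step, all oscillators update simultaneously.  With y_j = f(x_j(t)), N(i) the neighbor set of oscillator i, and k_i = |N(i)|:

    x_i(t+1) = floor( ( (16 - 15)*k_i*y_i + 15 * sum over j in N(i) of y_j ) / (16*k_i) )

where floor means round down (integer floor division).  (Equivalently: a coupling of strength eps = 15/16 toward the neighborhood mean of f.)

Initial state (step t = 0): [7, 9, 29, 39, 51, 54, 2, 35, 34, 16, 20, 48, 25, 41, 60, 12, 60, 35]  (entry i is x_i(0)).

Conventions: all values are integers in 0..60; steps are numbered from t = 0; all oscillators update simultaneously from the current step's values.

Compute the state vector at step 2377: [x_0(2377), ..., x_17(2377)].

Simulating step by step:
t=0: [7, 9, 29, 39, 51, 54, 2, 35, 34, 16, 20, 48, 25, 41, 60, 12, 60, 35]
t=1: [13, 33, 34, 33, 30, 23, 31, 27, 30, 36, 21, 31, 22, 28, 33, 12, 33, 15]
t=2: [41, 37, 42, 42, 40, 42, 37, 42, 41, 37, 42, 37, 42, 41, 37, 40, 33, 41]
t=3: [39, 36, 37, 37, 36, 38, 36, 38, 37, 36, 39, 36, 38, 37, 37, 40, 37, 40]
t=4: [40, 39, 40, 40, 39, 40, 39, 40, 40, 39, 40, 39, 40, 40, 39, 40, 38, 40]
t=5: [38, 38, 38, 38, 38, 38, 38, 38, 38, 38, 39, 38, 38, 38, 38, 39, 38, 39]
t=6: [40, 40, 40, 40, 39, 40, 40, 40, 40, 39, 39, 39, 40, 40, 39, 39, 39, 39]
t=7: [38, 38, 38, 38, 38, 38, 38, 38, 38, 38, 39, 38, 38, 38, 38, 39, 39, 39]
t=8: [40, 40, 40, 40, 39, 40, 40, 40, 40, 39, 39, 39, 40, 40, 39, 39, 39, 39]

Answer: [38, 38, 38, 38, 38, 38, 38, 38, 38, 38, 39, 38, 38, 38, 38, 39, 39, 39]
Key observation: The state at step 6, [40, 40, 40, 40, 39, 40, 40, 40, 40, 39, 39, 39, 40, 40, 39, 39, 39, 39], reappears at step 8: the system is in a cycle of period 2 from step 6 on.  Therefore the state at step 2377 equals the state at step 6 + ((2377 - 6) mod 2) = 7, which is [38, 38, 38, 38, 38, 38, 38, 38, 38, 38, 39, 38, 38, 38, 38, 39, 39, 39].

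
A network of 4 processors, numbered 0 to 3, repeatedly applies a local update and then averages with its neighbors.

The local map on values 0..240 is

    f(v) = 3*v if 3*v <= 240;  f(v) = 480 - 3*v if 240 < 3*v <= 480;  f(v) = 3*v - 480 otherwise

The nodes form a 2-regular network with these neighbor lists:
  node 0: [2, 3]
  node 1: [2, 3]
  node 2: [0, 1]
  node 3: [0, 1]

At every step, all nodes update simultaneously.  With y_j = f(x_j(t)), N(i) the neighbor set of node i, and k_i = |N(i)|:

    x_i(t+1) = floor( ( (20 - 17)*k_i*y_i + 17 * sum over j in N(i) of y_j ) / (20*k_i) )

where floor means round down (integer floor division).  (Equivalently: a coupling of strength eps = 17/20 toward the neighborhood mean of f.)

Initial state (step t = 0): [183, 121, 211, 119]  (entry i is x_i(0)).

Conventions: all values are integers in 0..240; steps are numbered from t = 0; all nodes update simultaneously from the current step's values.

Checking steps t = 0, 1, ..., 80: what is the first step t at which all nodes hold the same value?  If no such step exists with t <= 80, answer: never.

Simulating step by step:
t=0: [183, 121, 211, 119]  (not all equal)
t=1: [127, 134, 102, 97]  (not all equal)
t=2: [169, 165, 101, 103]  (not all equal)
t=3: [151, 150, 44, 43]  (not all equal)
t=4: [114, 115, 44, 43]  (not all equal)
t=5: [131, 131, 135, 135]  (not all equal)
t=6: [76, 76, 85, 85]  (not all equal)
t=7: [225, 225, 227, 227]  (not all equal)
t=8: [200, 200, 195, 195]  (not all equal)
t=9: [107, 107, 117, 117]  (not all equal)
t=10: [133, 133, 154, 154]  (not all equal)
t=11: [27, 27, 71, 71]  (not all equal)
t=12: [193, 193, 100, 100]  (not all equal)
t=13: [167, 167, 111, 111]  (not all equal)
t=14: [128, 128, 39, 39]  (not all equal)
t=15: [113, 113, 99, 99]  (not all equal)
t=16: [176, 176, 147, 147]  (not all equal)
t=17: [40, 40, 46, 46]  (not all equal)
t=18: [135, 135, 122, 122]  (not all equal)
t=19: [108, 108, 80, 80]  (not all equal)
t=20: [227, 227, 168, 168]  (not all equal)
t=21: [50, 50, 174, 174]  (not all equal)
t=22: [58, 58, 133, 133]  (not all equal)
t=23: [94, 94, 160, 160]  (not all equal)
t=24: [29, 29, 168, 168]  (not all equal)
t=25: [33, 33, 77, 77]  (not all equal)
t=26: [211, 211, 118, 118]  (not all equal)
t=27: [130, 130, 148, 148]  (not all equal)
t=28: [44, 44, 81, 81]  (not all equal)
t=29: [221, 221, 147, 147]  (not all equal)
t=30: [60, 60, 161, 161]  (not all equal)
t=31: [29, 29, 153, 153]  (not all equal)
t=32: [30, 30, 77, 77]  (not all equal)
t=33: [209, 209, 111, 111]  (not all equal)
t=34: [147, 147, 147, 147]  (all equal)

Answer: 34
Key observation: Synchronization is absorbing here: once all nodes are equal they stay equal, and step 34 is the first all-equal step.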